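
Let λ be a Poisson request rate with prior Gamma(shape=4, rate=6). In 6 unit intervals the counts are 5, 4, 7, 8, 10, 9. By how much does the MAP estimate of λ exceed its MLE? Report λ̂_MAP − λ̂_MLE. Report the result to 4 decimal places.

Σxᵢ = 43. Posterior is Gamma(47, 12); MAP = (47−1)/12 = 46/12 ≈ 3.83333.
MLE = x̄ = 43/6 ≈ 7.16667.
Difference = 46/12 − 43/6 = -10/3 ≈ -3.3333.

MAP − MLE = -3.3333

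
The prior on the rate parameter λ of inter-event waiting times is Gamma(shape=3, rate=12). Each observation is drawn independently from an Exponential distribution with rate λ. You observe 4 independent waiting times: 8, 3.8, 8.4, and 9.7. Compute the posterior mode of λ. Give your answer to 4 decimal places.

The Exponential(rate=λ) likelihood is ∝ λ^n e^(−λΣtᵢ). Here n = 4 and Σtᵢ = 8 + 3.8 + 8.4 + 9.7 = 29.9.
Posterior ∝ λ^2e^(−12λ) · λ^4e^(−29.9λ) = λ^6e^(−41.9λ), i.e. Gamma(7, 41.9).
Mode = (a−1)/b = 6/41.9 ≈ 0.1432.

λ̂_MAP = 0.1432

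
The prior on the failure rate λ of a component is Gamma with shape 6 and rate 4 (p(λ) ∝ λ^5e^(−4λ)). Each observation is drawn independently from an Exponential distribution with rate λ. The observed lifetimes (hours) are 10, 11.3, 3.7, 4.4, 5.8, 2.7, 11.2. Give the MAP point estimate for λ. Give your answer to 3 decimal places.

λ̂_MAP = 0.226

The Exponential(rate=λ) likelihood is ∝ λ^n e^(−λΣtᵢ). Here n = 7 and Σtᵢ = 10 + 11.3 + 3.7 + 4.4 + 5.8 + 2.7 + 11.2 = 49.1.
Posterior ∝ λ^5e^(−4λ) · λ^7e^(−49.1λ) = λ^12e^(−53.1λ), i.e. Gamma(13, 53.1).
Mode = (a−1)/b = 12/53.1 ≈ 0.226.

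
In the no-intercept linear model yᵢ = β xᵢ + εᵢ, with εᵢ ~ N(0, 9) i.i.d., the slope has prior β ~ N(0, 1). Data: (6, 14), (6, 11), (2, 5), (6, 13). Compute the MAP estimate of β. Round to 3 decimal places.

β̂_MAP = 1.967

log p(β | y) = −Σ(yᵢ − βxᵢ)²/(2·9) − β²/(2·1) + const.
Setting the derivative to zero: Σxᵢ(yᵢ − βxᵢ)/9 − β/1 = 0, so β = Σxᵢyᵢ / (Σxᵢ² + σ²/τ²).
Σxᵢyᵢ = 6·14 + 6·11 + 2·5 + 6·13 = 238; Σxᵢ² = 112; σ²/τ² = 9.
β̂_MAP = 238 / (112 + 9) = 238/121 ≈ 1.967.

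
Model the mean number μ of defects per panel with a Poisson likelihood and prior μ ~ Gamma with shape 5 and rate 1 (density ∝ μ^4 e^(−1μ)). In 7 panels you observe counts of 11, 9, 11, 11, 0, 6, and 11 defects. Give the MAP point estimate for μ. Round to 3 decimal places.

Σxᵢ = 11+9+11+11+0+6+11 = 59, with n = 7.
Posterior ∝ μ^4e^(−1μ) · μ^59e^(−7μ) = μ^63e^(−8μ), i.e. Gamma(shape=64, rate=8).
The mode of a Gamma(a, b) with a ≥ 1 (shape–rate) is (a−1)/b = 63/8 ≈ 7.875.

μ̂_MAP = 7.875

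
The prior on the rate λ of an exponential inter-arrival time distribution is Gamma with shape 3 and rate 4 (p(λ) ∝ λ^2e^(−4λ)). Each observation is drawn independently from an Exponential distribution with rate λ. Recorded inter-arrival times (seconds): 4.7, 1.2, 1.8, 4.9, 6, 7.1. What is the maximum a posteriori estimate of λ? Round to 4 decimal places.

λ̂_MAP = 0.2694

The Exponential(rate=λ) likelihood is ∝ λ^n e^(−λΣtᵢ). Here n = 6 and Σtᵢ = 4.7 + 1.2 + 1.8 + 4.9 + 6 + 7.1 = 25.7.
Posterior ∝ λ^2e^(−4λ) · λ^6e^(−25.7λ) = λ^8e^(−29.7λ), i.e. Gamma(9, 29.7).
Mode = (a−1)/b = 8/29.7 ≈ 0.2694.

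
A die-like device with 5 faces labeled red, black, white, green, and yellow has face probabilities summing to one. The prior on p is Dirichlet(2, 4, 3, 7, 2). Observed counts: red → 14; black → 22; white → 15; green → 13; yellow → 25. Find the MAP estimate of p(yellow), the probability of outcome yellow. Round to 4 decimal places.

MAP estimate of p(yellow) = 0.2549

The posterior is Dirichlet(αᵢ + nᵢ) = Dirichlet(16, 26, 18, 20, 27).
For a Dirichlet(a₁,…,a_K) with all aᵢ > 1, the mode has j-th component (aⱼ − 1)/(Σaᵢ − K).
Here Σaᵢ = 107 and K = 5, so p(yellow) = (27 − 1)/(107 − 5) = 26/102 ≈ 0.2549.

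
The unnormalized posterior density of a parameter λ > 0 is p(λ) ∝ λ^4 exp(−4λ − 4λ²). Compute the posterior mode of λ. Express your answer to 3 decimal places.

ℓ'(λ) = 4/λ − 4 − 8λ. Setting this to zero and multiplying by λ: 8λ² + 4λ − 4 = 0.
λ = (−4 + √(4² + 4·8·4)) / (2·8) = (−4 + √144) / 16 = (−4 + 12)/16 = 1/2.
ℓ''(λ) = −4/λ² − 8 < 0, confirming a maximum.

λ̂_MAP = 0.500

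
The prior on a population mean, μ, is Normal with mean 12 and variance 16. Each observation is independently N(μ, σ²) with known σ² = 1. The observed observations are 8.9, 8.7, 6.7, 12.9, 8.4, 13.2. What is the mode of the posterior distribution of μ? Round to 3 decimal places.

μ̂_MAP = 9.823

n = 6; x̄ = (8.9 + 8.7 + 6.7 + 12.9 + 8.4 + 13.2)/6 = 58.8/6 = 9.8.
For a Normal prior and Normal likelihood with known variance, the posterior is Normal; its mode equals its mean, the precision-weighted average.
Prior precision 1/σ₀² = 1/16 = 0.0625; data precision n/σ² = 6/1 = 6.
μ̂ = (0.0625·12 + 6·9.8) / (0.0625 + 6) = 59.55/6.0625 = 4764/485 ≈ 9.823.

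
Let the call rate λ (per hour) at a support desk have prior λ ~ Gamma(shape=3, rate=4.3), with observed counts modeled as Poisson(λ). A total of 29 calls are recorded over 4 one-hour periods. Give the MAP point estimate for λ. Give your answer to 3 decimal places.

λ̂_MAP = 3.735

Σxᵢ = 29, n = 4.
Posterior ∝ λ^2e^(−4.3λ) · λ^29e^(−4λ) = λ^31e^(−8.3λ), i.e. Gamma(shape=32, rate=8.3).
The mode of a Gamma(a, b) with a ≥ 1 (shape–rate) is (a−1)/b = 31/8.3 ≈ 3.735.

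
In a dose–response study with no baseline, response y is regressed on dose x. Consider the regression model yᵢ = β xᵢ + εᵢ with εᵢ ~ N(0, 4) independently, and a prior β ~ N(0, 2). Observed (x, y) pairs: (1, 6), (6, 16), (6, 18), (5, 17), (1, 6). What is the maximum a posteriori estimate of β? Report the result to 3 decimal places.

β̂_MAP = 2.980

log p(β | y) = −Σ(yᵢ − βxᵢ)²/(2·4) − β²/(2·2) + const.
Setting the derivative to zero: Σxᵢ(yᵢ − βxᵢ)/4 − β/2 = 0, so β = Σxᵢyᵢ / (Σxᵢ² + σ²/τ²).
Σxᵢyᵢ = 1·6 + 6·16 + 6·18 + 5·17 + 1·6 = 301; Σxᵢ² = 99; σ²/τ² = 2.
β̂_MAP = 301 / (99 + 2) = 301/101 ≈ 2.980.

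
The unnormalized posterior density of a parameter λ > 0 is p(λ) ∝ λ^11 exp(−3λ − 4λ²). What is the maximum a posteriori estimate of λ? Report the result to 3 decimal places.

ℓ'(λ) = 11/λ − 3 − 8λ. Setting this to zero and multiplying by λ: 8λ² + 3λ − 11 = 0.
λ = (−3 + √(3² + 4·8·11)) / (2·8) = (−3 + √361) / 16 = (−3 + 19)/16 = 1.
ℓ''(λ) = −11/λ² − 8 < 0, confirming a maximum.

λ̂_MAP = 1.000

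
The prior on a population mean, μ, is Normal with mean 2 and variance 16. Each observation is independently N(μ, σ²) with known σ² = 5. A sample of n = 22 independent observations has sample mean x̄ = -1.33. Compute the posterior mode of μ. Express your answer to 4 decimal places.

μ̂_MAP = -1.2834

n = 22, x̄ = -1.33.
For a Normal prior and Normal likelihood with known variance, the posterior is Normal; its mode equals its mean, the precision-weighted average.
Prior precision 1/σ₀² = 1/16 = 0.0625; data precision n/σ² = 22/5 = 4.4.
μ̂ = (0.0625·2 + 4.4·(-1.33)) / (0.0625 + 4.4) = (-5.727)/4.4625 = -3818/2975 ≈ -1.2834.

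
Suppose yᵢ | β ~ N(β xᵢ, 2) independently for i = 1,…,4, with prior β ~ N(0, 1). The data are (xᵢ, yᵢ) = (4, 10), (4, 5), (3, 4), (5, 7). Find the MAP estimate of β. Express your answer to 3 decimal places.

β̂_MAP = 1.574

log p(β | y) = −Σ(yᵢ − βxᵢ)²/(2·2) − β²/(2·1) + const.
Setting the derivative to zero: Σxᵢ(yᵢ − βxᵢ)/2 − β/1 = 0, so β = Σxᵢyᵢ / (Σxᵢ² + σ²/τ²).
Σxᵢyᵢ = 4·10 + 4·5 + 3·4 + 5·7 = 107; Σxᵢ² = 66; σ²/τ² = 2.
β̂_MAP = 107 / (66 + 2) = 107/68 ≈ 1.574.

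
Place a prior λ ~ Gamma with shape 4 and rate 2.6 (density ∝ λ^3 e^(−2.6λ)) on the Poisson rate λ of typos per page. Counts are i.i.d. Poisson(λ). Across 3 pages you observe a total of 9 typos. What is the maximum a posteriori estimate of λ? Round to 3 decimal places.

Σxᵢ = 9, n = 3.
Posterior ∝ λ^3e^(−2.6λ) · λ^9e^(−3λ) = λ^12e^(−5.6λ), i.e. Gamma(shape=13, rate=5.6).
The mode of a Gamma(a, b) with a ≥ 1 (shape–rate) is (a−1)/b = 12/5.6 ≈ 2.143.

λ̂_MAP = 2.143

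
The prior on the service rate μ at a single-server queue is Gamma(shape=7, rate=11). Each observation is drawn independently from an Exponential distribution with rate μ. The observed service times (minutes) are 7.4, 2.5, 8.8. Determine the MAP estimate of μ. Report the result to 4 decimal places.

μ̂_MAP = 0.3030

The Exponential(rate=μ) likelihood is ∝ μ^n e^(−μΣtᵢ). Here n = 3 and Σtᵢ = 7.4 + 2.5 + 8.8 = 18.7.
Posterior ∝ μ^6e^(−11μ) · μ^3e^(−18.7μ) = μ^9e^(−29.7μ), i.e. Gamma(10, 29.7).
Mode = (a−1)/b = 9/29.7 ≈ 0.3030.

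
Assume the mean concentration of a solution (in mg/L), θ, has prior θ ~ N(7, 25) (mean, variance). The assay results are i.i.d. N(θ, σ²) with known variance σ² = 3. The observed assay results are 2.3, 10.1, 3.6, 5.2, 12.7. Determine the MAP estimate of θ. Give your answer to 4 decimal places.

θ̂_MAP = 6.7852

n = 5; x̄ = (2.3 + 10.1 + 3.6 + 5.2 + 12.7)/5 = 33.9/5 = 6.78.
For a Normal prior and Normal likelihood with known variance, the posterior is Normal; its mode equals its mean, the precision-weighted average.
Prior precision 1/σ₀² = 1/25 = 0.04; data precision n/σ² = 5/3.
θ̂ = (0.04·7 + (5/3)·6.78) / (0.04 + 5/3) = 11.58/(128/75) = 6.78515625 ≈ 6.7852.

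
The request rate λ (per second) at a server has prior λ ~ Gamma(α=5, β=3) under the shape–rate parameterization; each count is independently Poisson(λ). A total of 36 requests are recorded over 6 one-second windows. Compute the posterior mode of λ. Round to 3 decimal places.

Σxᵢ = 36, n = 6.
Posterior ∝ λ^4e^(−3λ) · λ^36e^(−6λ) = λ^40e^(−9λ), i.e. Gamma(shape=41, rate=9).
The mode of a Gamma(a, b) with a ≥ 1 (shape–rate) is (a−1)/b = 40/9 ≈ 4.444.

λ̂_MAP = 4.444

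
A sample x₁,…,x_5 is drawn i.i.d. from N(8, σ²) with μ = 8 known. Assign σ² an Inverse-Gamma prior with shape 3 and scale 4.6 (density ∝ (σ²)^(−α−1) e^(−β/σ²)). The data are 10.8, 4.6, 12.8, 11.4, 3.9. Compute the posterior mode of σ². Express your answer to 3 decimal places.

Sum of squared deviations about the known mean: SS = (10.8−8)² + (4.6−8)² + (12.8−8)² + (11.4−8)² + (3.9−8)² = 70.81.
The Normal likelihood contributes (σ²)^(−n/2) exp(−SS/(2σ²)), so the posterior is Inverse-Gamma(α + n/2, β + SS/2) = Inverse-Gamma(5.5, 40.005).
The mode of Inverse-Gamma(a, b) is b/(a+1) = 40.005/6.5 ≈ 6.155.

σ̂²_MAP = 6.155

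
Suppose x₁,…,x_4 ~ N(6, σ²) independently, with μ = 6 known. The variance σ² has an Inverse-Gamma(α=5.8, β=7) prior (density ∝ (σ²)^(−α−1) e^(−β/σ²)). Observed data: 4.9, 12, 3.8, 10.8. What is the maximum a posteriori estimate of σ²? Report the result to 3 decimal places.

σ̂²_MAP = 4.494

Sum of squared deviations about the known mean: SS = (4.9−6)² + (12−6)² + (3.8−6)² + (10.8−6)² = 65.09.
The Normal likelihood contributes (σ²)^(−n/2) exp(−SS/(2σ²)), so the posterior is Inverse-Gamma(α + n/2, β + SS/2) = Inverse-Gamma(7.8, 39.545).
The mode of Inverse-Gamma(a, b) is b/(a+1) = 39.545/8.8 ≈ 4.494.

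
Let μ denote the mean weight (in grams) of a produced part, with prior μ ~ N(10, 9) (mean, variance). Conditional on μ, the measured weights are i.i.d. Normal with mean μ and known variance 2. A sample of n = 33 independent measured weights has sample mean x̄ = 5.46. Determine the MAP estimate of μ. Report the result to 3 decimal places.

μ̂_MAP = 5.490

n = 33, x̄ = 5.46.
For a Normal prior and Normal likelihood with known variance, the posterior is Normal; its mode equals its mean, the precision-weighted average.
Prior precision 1/σ₀² = 1/9; data precision n/σ² = 33/2 = 16.5.
μ̂ = ((1/9)·10 + 16.5·5.46) / (1/9 + 16.5) = (82081/900)/(299/18) = 82081/14950 ≈ 5.490.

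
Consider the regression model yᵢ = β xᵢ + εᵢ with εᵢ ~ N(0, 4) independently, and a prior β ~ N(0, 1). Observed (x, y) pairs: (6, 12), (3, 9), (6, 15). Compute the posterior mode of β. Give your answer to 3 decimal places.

β̂_MAP = 2.224

log p(β | y) = −Σ(yᵢ − βxᵢ)²/(2·4) − β²/(2·1) + const.
Setting the derivative to zero: Σxᵢ(yᵢ − βxᵢ)/4 − β/1 = 0, so β = Σxᵢyᵢ / (Σxᵢ² + σ²/τ²).
Σxᵢyᵢ = 6·12 + 3·9 + 6·15 = 189; Σxᵢ² = 81; σ²/τ² = 4.
β̂_MAP = 189 / (81 + 4) = 189/85 ≈ 2.224.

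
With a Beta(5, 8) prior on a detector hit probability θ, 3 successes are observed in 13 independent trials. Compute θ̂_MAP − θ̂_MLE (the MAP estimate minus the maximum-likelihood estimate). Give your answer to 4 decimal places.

Posterior is Beta(8, 18); MAP = (8−1)/(26−2) = 7/24 ≈ 0.29167.
MLE ignores the prior: θ̂_MLE = k/n = 3/13 ≈ 0.23077.
Difference = 7/24 − 3/13 = 19/312 ≈ 0.0609.

MAP − MLE = 0.0609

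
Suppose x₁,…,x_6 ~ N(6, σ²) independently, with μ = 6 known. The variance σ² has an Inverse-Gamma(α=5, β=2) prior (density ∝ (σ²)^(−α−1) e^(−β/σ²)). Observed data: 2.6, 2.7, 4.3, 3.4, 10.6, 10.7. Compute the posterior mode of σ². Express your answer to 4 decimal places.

Sum of squared deviations about the known mean: SS = (2.6−6)² + (2.7−6)² + (4.3−6)² + (3.4−6)² + (10.6−6)² + (10.7−6)² = 75.35.
The Normal likelihood contributes (σ²)^(−n/2) exp(−SS/(2σ²)), so the posterior is Inverse-Gamma(α + n/2, β + SS/2) = Inverse-Gamma(8, 39.675).
The mode of Inverse-Gamma(a, b) is b/(a+1) = 39.675/9 ≈ 4.4083.

σ̂²_MAP = 4.4083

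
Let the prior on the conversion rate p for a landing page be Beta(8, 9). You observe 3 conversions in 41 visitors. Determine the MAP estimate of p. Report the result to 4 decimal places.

p̂_MAP = 0.1786

Prior: Beta(8, 9).
Data: 3 successes in 41 trials. The binomial likelihood contributes p^3(1−p)^38, so the posterior is Beta(8+3, 9+38) = Beta(11, 47).
For Beta(a, b) with a, b > 1 the mode is (a−1)/(a+b−2) = 10/56 ≈ 0.1786.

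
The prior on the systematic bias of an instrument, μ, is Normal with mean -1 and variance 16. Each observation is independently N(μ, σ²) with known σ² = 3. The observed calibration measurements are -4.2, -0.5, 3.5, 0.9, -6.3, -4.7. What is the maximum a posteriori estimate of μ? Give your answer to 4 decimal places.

μ̂_MAP = -1.8566

n = 6; x̄ = ((-4.2) + (-0.5) + 3.5 + 0.9 + (-6.3) + (-4.7))/6 = -11.3/6 = -113/60 ≈ -1.8833.
For a Normal prior and Normal likelihood with known variance, the posterior is Normal; its mode equals its mean, the precision-weighted average.
Prior precision 1/σ₀² = 1/16 = 0.0625; data precision n/σ² = 6/3 = 2.
μ̂ = (0.0625·(-1) + 2·(-113/60)) / (0.0625 + 2) = (-919/240)/2.0625 = -919/495 ≈ -1.8566.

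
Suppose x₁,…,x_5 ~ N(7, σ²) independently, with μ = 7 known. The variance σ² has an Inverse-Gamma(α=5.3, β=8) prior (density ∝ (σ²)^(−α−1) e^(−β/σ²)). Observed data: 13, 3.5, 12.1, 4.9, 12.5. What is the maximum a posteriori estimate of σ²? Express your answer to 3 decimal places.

σ̂²_MAP = 7.098

Sum of squared deviations about the known mean: SS = (13−7)² + (3.5−7)² + (12.1−7)² + (4.9−7)² + (12.5−7)² = 108.92.
The Normal likelihood contributes (σ²)^(−n/2) exp(−SS/(2σ²)), so the posterior is Inverse-Gamma(α + n/2, β + SS/2) = Inverse-Gamma(7.8, 62.46).
The mode of Inverse-Gamma(a, b) is b/(a+1) = 62.46/8.8 ≈ 7.098.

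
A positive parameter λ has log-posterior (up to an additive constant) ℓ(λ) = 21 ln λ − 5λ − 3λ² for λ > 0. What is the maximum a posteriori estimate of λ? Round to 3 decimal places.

ℓ'(λ) = 21/λ − 5 − 6λ. Setting this to zero and multiplying by λ: 6λ² + 5λ − 21 = 0.
λ = (−5 + √(5² + 4·6·21)) / (2·6) = (−5 + √529) / 12 = (−5 + 23)/12 = 3/2.
ℓ''(λ) = −21/λ² − 6 < 0, confirming a maximum.

λ̂_MAP = 1.500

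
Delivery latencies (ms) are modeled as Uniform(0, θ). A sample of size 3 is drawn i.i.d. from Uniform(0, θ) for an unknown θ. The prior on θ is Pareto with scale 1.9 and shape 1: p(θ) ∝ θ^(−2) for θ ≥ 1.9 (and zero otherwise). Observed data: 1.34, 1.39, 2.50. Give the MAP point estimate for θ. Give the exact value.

θ̂_MAP = 2.50

The Uniform(0, θ) likelihood is θ^(−n) for θ ≥ max(xᵢ), zero otherwise. Here max(xᵢ) = 2.50.
Posterior ∝ θ^(−2) · θ^(−3) = θ^(−5) on θ ≥ max(1.9, 2.50) = 2.50.
This density is strictly decreasing in θ, so the posterior mode lies at the lower boundary of the support.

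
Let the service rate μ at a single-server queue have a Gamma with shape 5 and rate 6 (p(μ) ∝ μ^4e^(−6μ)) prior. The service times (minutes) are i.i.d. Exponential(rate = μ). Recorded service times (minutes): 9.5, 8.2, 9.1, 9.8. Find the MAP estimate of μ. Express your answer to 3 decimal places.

μ̂_MAP = 0.188

The Exponential(rate=μ) likelihood is ∝ μ^n e^(−μΣtᵢ). Here n = 4 and Σtᵢ = 9.5 + 8.2 + 9.1 + 9.8 = 36.6.
Posterior ∝ μ^4e^(−6μ) · μ^4e^(−36.6μ) = μ^8e^(−42.6μ), i.e. Gamma(9, 42.6).
Mode = (a−1)/b = 8/42.6 ≈ 0.188.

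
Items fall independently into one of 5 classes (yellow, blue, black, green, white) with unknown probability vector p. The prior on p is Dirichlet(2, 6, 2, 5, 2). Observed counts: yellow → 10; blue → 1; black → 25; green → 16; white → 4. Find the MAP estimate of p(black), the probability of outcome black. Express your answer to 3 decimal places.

MAP estimate of p(black) = 0.382

The posterior is Dirichlet(αᵢ + nᵢ) = Dirichlet(12, 7, 27, 21, 6).
For a Dirichlet(a₁,…,a_K) with all aᵢ > 1, the mode has j-th component (aⱼ − 1)/(Σaᵢ − K).
Here Σaᵢ = 73 and K = 5, so p(black) = (27 − 1)/(73 − 5) = 26/68 ≈ 0.382.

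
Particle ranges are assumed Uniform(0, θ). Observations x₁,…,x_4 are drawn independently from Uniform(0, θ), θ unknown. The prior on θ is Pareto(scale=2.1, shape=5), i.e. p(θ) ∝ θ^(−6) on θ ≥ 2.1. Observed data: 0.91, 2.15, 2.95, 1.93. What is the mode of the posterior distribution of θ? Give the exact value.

θ̂_MAP = 2.95

The Uniform(0, θ) likelihood is θ^(−n) for θ ≥ max(xᵢ), zero otherwise. Here max(xᵢ) = 2.95.
Posterior ∝ θ^(−6) · θ^(−4) = θ^(−10) on θ ≥ max(2.1, 2.95) = 2.95.
This density is strictly decreasing in θ, so the posterior mode lies at the lower boundary of the support.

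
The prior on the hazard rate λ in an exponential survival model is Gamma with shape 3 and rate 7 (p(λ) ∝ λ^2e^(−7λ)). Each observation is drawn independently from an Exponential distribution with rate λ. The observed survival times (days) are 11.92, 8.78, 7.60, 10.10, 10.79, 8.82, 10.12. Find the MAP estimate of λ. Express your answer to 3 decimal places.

The Exponential(rate=λ) likelihood is ∝ λ^n e^(−λΣtᵢ). Here n = 7 and Σtᵢ = 11.92 + 8.78 + 7.60 + 10.10 + 10.79 + 8.82 + 10.12 = 68.13.
Posterior ∝ λ^2e^(−7λ) · λ^7e^(−68.13λ) = λ^9e^(−75.13λ), i.e. Gamma(10, 75.13).
Mode = (a−1)/b = 9/75.13 ≈ 0.120.

λ̂_MAP = 0.120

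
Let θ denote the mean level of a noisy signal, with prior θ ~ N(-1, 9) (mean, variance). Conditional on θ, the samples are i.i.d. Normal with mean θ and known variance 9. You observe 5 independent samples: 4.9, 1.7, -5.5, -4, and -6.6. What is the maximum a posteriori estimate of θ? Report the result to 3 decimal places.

n = 5; x̄ = (4.9 + 1.7 + (-5.5) + (-4) + (-6.6))/5 = -9.5/5 = -1.9.
For a Normal prior and Normal likelihood with known variance, the posterior is Normal; its mode equals its mean, the precision-weighted average.
Prior precision 1/σ₀² = 1/9; data precision n/σ² = 5/9.
θ̂ = ((1/9)·(-1) + (5/9)·(-1.9)) / (1/9 + 5/9) = (-7/6)/(2/3) = -1.750.

θ̂_MAP = -1.750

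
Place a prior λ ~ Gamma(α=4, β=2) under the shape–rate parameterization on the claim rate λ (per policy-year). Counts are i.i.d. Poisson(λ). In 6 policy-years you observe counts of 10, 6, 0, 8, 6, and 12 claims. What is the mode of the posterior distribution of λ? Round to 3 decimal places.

λ̂_MAP = 5.625

Σxᵢ = 10+6+0+8+6+12 = 42, with n = 6.
Posterior ∝ λ^3e^(−2λ) · λ^42e^(−6λ) = λ^45e^(−8λ), i.e. Gamma(shape=46, rate=8).
The mode of a Gamma(a, b) with a ≥ 1 (shape–rate) is (a−1)/b = 45/8 ≈ 5.625.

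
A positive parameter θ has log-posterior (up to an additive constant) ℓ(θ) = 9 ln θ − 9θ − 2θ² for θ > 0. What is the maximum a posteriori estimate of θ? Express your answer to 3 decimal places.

ℓ'(θ) = 9/θ − 9 − 4θ. Setting this to zero and multiplying by θ: 4θ² + 9θ − 9 = 0.
θ = (−9 + √(9² + 4·4·9)) / (2·4) = (−9 + √225) / 8 = (−9 + 15)/8 = 3/4.
ℓ''(θ) = −9/θ² − 4 < 0, confirming a maximum.

θ̂_MAP = 0.750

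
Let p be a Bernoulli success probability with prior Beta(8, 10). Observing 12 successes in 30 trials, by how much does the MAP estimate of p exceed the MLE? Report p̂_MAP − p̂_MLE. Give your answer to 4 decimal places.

MAP − MLE = 0.0130

Posterior is Beta(20, 28); MAP = (20−1)/(48−2) = 19/46 ≈ 0.41304.
MLE ignores the prior: p̂_MLE = k/n = 12/30 ≈ 0.40000.
Difference = 19/46 − 12/30 = 3/230 ≈ 0.0130.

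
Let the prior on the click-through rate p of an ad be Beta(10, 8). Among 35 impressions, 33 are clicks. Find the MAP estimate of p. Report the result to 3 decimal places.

p̂_MAP = 0.824

Prior: Beta(10, 8).
Data: 33 successes in 35 trials. The binomial likelihood contributes p^33(1−p)^2, so the posterior is Beta(10+33, 8+2) = Beta(43, 10).
For Beta(a, b) with a, b > 1 the mode is (a−1)/(a+b−2) = 42/51 ≈ 0.824.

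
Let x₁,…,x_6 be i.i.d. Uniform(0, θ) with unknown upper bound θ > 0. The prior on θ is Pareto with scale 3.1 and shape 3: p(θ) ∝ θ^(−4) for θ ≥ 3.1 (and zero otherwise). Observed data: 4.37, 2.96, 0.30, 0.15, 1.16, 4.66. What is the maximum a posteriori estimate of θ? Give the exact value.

The Uniform(0, θ) likelihood is θ^(−n) for θ ≥ max(xᵢ), zero otherwise. Here max(xᵢ) = 4.66.
Posterior ∝ θ^(−4) · θ^(−6) = θ^(−10) on θ ≥ max(3.1, 4.66) = 4.66.
This density is strictly decreasing in θ, so the posterior mode lies at the lower boundary of the support.

θ̂_MAP = 4.66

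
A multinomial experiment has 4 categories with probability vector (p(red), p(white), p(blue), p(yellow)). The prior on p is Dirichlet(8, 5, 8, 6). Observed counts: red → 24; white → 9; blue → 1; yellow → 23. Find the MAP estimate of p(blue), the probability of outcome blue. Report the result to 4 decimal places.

The posterior is Dirichlet(αᵢ + nᵢ) = Dirichlet(32, 14, 9, 29).
For a Dirichlet(a₁,…,a_K) with all aᵢ > 1, the mode has j-th component (aⱼ − 1)/(Σaᵢ − K).
Here Σaᵢ = 84 and K = 4, so p(blue) = (9 − 1)/(84 − 4) = 8/80 ≈ 0.1000.

MAP estimate of p(blue) = 0.1000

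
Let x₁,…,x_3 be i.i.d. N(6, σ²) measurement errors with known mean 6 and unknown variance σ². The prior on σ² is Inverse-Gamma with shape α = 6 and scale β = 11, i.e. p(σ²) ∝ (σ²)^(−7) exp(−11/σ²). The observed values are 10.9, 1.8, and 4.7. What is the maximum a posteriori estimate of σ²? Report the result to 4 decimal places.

σ̂²_MAP = 3.8435

Sum of squared deviations about the known mean: SS = (10.9−6)² + (1.8−6)² + (4.7−6)² = 43.34.
The Normal likelihood contributes (σ²)^(−n/2) exp(−SS/(2σ²)), so the posterior is Inverse-Gamma(α + n/2, β + SS/2) = Inverse-Gamma(7.5, 32.67).
The mode of Inverse-Gamma(a, b) is b/(a+1) = 32.67/8.5 ≈ 3.8435.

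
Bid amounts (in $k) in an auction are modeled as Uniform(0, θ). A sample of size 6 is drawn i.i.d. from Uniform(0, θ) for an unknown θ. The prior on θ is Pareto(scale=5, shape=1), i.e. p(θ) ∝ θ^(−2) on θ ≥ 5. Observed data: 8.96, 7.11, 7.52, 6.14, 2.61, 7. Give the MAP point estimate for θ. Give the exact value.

The Uniform(0, θ) likelihood is θ^(−n) for θ ≥ max(xᵢ), zero otherwise. Here max(xᵢ) = 8.96.
Posterior ∝ θ^(−2) · θ^(−6) = θ^(−8) on θ ≥ max(5, 8.96) = 8.96.
This density is strictly decreasing in θ, so the posterior mode lies at the lower boundary of the support.

θ̂_MAP = 8.96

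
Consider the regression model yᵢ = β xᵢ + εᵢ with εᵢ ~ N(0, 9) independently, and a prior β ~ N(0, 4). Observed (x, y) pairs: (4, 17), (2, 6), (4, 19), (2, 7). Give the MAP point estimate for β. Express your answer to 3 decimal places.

β̂_MAP = 4.024

log p(β | y) = −Σ(yᵢ − βxᵢ)²/(2·9) − β²/(2·4) + const.
Setting the derivative to zero: Σxᵢ(yᵢ − βxᵢ)/9 − β/4 = 0, so β = Σxᵢyᵢ / (Σxᵢ² + σ²/τ²).
Σxᵢyᵢ = 4·17 + 2·6 + 4·19 + 2·7 = 170; Σxᵢ² = 40; σ²/τ² = 2.25.
β̂_MAP = 170 / (40 + 2.25) = 170/42.25 ≈ 4.024.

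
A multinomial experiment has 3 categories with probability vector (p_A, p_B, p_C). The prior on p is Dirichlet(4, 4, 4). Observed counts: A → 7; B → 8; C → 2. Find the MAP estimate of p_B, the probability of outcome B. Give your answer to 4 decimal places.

MAP estimate of p_B = 0.4231

The posterior is Dirichlet(αᵢ + nᵢ) = Dirichlet(11, 12, 6).
For a Dirichlet(a₁,…,a_K) with all aᵢ > 1, the mode has j-th component (aⱼ − 1)/(Σaᵢ − K).
Here Σaᵢ = 29 and K = 3, so p_B = (12 − 1)/(29 − 3) = 11/26 ≈ 0.4231.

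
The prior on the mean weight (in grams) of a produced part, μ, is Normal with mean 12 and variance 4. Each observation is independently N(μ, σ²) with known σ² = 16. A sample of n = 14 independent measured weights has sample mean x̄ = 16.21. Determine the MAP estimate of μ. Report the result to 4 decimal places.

μ̂_MAP = 15.2744

n = 14, x̄ = 16.21.
For a Normal prior and Normal likelihood with known variance, the posterior is Normal; its mode equals its mean, the precision-weighted average.
Prior precision 1/σ₀² = 1/4 = 0.25; data precision n/σ² = 14/16 = 0.875.
μ̂ = (0.25·12 + 0.875·16.21) / (0.25 + 0.875) = 17.18375/1.125 = 13747/900 ≈ 15.2744.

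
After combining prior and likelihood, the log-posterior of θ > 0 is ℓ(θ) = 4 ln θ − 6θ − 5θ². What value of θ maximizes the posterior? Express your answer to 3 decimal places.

θ̂_MAP = 0.400

ℓ'(θ) = 4/θ − 6 − 10θ. Setting this to zero and multiplying by θ: 10θ² + 6θ − 4 = 0.
θ = (−6 + √(6² + 4·10·4)) / (2·10) = (−6 + √196) / 20 = (−6 + 14)/20 = 2/5.
ℓ''(θ) = −4/θ² − 10 < 0, confirming a maximum.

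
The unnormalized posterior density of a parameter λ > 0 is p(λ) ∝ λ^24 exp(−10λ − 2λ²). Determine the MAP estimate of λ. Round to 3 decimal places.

λ̂_MAP = 1.500

ℓ'(λ) = 24/λ − 10 − 4λ. Setting this to zero and multiplying by λ: 4λ² + 10λ − 24 = 0.
λ = (−10 + √(10² + 4·4·24)) / (2·4) = (−10 + √484) / 8 = (−10 + 22)/8 = 3/2.
ℓ''(λ) = −24/λ² − 4 < 0, confirming a maximum.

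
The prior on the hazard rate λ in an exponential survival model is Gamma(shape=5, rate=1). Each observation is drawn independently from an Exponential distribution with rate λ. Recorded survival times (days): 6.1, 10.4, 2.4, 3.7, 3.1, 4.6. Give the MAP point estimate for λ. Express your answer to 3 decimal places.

λ̂_MAP = 0.319

The Exponential(rate=λ) likelihood is ∝ λ^n e^(−λΣtᵢ). Here n = 6 and Σtᵢ = 6.1 + 10.4 + 2.4 + 3.7 + 3.1 + 4.6 = 30.3.
Posterior ∝ λ^4e^(−1λ) · λ^6e^(−30.3λ) = λ^10e^(−31.3λ), i.e. Gamma(11, 31.3).
Mode = (a−1)/b = 10/31.3 ≈ 0.319.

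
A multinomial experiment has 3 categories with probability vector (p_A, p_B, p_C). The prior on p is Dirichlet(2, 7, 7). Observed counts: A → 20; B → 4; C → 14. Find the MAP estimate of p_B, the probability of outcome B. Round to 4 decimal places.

The posterior is Dirichlet(αᵢ + nᵢ) = Dirichlet(22, 11, 21).
For a Dirichlet(a₁,…,a_K) with all aᵢ > 1, the mode has j-th component (aⱼ − 1)/(Σaᵢ − K).
Here Σaᵢ = 54 and K = 3, so p_B = (11 − 1)/(54 − 3) = 10/51 ≈ 0.1961.

MAP estimate of p_B = 0.1961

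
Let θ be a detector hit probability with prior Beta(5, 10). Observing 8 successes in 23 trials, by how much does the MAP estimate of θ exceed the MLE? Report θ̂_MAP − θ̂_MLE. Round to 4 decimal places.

MAP − MLE = -0.0145

Posterior is Beta(13, 25); MAP = (13−1)/(38−2) = 12/36 ≈ 0.33333.
MLE ignores the prior: θ̂_MLE = k/n = 8/23 ≈ 0.34783.
Difference = 12/36 − 8/23 = -1/69 ≈ -0.0145.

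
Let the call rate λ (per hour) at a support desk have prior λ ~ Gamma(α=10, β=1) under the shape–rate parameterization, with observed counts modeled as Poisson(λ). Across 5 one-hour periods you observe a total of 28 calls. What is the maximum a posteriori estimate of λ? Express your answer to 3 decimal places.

Σxᵢ = 28, n = 5.
Posterior ∝ λ^9e^(−1λ) · λ^28e^(−5λ) = λ^37e^(−6λ), i.e. Gamma(shape=38, rate=6).
The mode of a Gamma(a, b) with a ≥ 1 (shape–rate) is (a−1)/b = 37/6 ≈ 6.167.

λ̂_MAP = 6.167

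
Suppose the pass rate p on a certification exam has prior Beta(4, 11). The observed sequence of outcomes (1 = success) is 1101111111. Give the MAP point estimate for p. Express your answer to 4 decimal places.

p̂_MAP = 0.5217

Prior: Beta(4, 11).
Data: 9 successes in 10 trials (from the sequence). The binomial likelihood contributes p^9(1−p)^1, so the posterior is Beta(4+9, 11+1) = Beta(13, 12).
For Beta(a, b) with a, b > 1 the mode is (a−1)/(a+b−2) = 12/23 ≈ 0.5217.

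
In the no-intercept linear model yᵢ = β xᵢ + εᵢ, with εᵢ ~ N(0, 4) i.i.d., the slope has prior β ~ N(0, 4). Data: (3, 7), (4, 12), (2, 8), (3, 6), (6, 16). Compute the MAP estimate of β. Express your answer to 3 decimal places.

log p(β | y) = −Σ(yᵢ − βxᵢ)²/(2·4) − β²/(2·4) + const.
Setting the derivative to zero: Σxᵢ(yᵢ − βxᵢ)/4 − β/4 = 0, so β = Σxᵢyᵢ / (Σxᵢ² + σ²/τ²).
Σxᵢyᵢ = 3·7 + 4·12 + 2·8 + 3·6 + 6·16 = 199; Σxᵢ² = 74; σ²/τ² = 1.
β̂_MAP = 199 / (74 + 1) = 199/75 ≈ 2.653.

β̂_MAP = 2.653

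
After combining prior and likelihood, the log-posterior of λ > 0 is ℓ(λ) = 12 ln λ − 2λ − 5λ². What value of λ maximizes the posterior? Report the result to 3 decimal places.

λ̂_MAP = 1.000

ℓ'(λ) = 12/λ − 2 − 10λ. Setting this to zero and multiplying by λ: 10λ² + 2λ − 12 = 0.
λ = (−2 + √(2² + 4·10·12)) / (2·10) = (−2 + √484) / 20 = (−2 + 22)/20 = 1.
ℓ''(λ) = −12/λ² − 10 < 0, confirming a maximum.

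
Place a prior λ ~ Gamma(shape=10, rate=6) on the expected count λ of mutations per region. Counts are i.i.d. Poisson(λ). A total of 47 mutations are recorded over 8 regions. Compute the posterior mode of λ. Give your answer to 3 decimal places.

λ̂_MAP = 4.000

Σxᵢ = 47, n = 8.
Posterior ∝ λ^9e^(−6λ) · λ^47e^(−8λ) = λ^56e^(−14λ), i.e. Gamma(shape=57, rate=14).
The mode of a Gamma(a, b) with a ≥ 1 (shape–rate) is (a−1)/b = 56/14 ≈ 4.000.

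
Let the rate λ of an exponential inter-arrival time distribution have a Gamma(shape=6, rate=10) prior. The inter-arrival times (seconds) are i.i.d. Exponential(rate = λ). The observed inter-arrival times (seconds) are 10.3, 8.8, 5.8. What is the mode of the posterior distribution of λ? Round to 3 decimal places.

λ̂_MAP = 0.229

The Exponential(rate=λ) likelihood is ∝ λ^n e^(−λΣtᵢ). Here n = 3 and Σtᵢ = 10.3 + 8.8 + 5.8 = 24.9.
Posterior ∝ λ^5e^(−10λ) · λ^3e^(−24.9λ) = λ^8e^(−34.9λ), i.e. Gamma(9, 34.9).
Mode = (a−1)/b = 8/34.9 ≈ 0.229.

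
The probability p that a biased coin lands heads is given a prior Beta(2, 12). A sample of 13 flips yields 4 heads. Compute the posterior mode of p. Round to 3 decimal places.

Prior: Beta(2, 12).
Data: 4 successes in 13 trials. The binomial likelihood contributes p^4(1−p)^9, so the posterior is Beta(2+4, 12+9) = Beta(6, 21).
For Beta(a, b) with a, b > 1 the mode is (a−1)/(a+b−2) = 5/25 ≈ 0.200.

p̂_MAP = 0.200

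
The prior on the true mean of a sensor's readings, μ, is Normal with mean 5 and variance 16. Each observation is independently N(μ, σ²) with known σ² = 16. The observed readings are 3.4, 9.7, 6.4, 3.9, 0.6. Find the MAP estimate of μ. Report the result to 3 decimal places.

n = 5; x̄ = (3.4 + 9.7 + 6.4 + 3.9 + 0.6)/5 = 24/5 = 4.8.
For a Normal prior and Normal likelihood with known variance, the posterior is Normal; its mode equals its mean, the precision-weighted average.
Prior precision 1/σ₀² = 1/16 = 0.0625; data precision n/σ² = 5/16 = 0.3125.
μ̂ = (0.0625·5 + 0.3125·4.8) / (0.0625 + 0.3125) = 1.8125/0.375 = 29/6 ≈ 4.833.

μ̂_MAP = 4.833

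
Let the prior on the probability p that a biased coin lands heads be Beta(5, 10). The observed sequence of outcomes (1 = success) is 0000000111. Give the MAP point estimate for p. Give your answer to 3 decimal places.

p̂_MAP = 0.304

Prior: Beta(5, 10).
Data: 3 successes in 10 trials (from the sequence). The binomial likelihood contributes p^3(1−p)^7, so the posterior is Beta(5+3, 10+7) = Beta(8, 17).
For Beta(a, b) with a, b > 1 the mode is (a−1)/(a+b−2) = 7/23 ≈ 0.304.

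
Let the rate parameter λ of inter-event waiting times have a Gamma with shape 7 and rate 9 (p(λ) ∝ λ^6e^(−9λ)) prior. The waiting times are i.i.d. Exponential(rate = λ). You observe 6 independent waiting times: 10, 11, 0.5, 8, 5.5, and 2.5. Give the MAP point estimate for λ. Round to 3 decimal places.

The Exponential(rate=λ) likelihood is ∝ λ^n e^(−λΣtᵢ). Here n = 6 and Σtᵢ = 10 + 11 + 0.5 + 8 + 5.5 + 2.5 = 37.5.
Posterior ∝ λ^6e^(−9λ) · λ^6e^(−37.5λ) = λ^12e^(−46.5λ), i.e. Gamma(13, 46.5).
Mode = (a−1)/b = 12/46.5 ≈ 0.258.

λ̂_MAP = 0.258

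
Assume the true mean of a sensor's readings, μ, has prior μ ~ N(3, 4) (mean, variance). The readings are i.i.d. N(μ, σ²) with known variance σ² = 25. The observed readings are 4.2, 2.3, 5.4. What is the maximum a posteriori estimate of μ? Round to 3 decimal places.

n = 3; x̄ = (4.2 + 2.3 + 5.4)/3 = 11.9/3 = 119/30 ≈ 3.9667.
For a Normal prior and Normal likelihood with known variance, the posterior is Normal; its mode equals its mean, the precision-weighted average.
Prior precision 1/σ₀² = 1/4 = 0.25; data precision n/σ² = 3/25 = 0.12.
μ̂ = (0.25·3 + 0.12·(119/30)) / (0.25 + 0.12) = 1.226/0.37 = 613/185 ≈ 3.314.

μ̂_MAP = 3.314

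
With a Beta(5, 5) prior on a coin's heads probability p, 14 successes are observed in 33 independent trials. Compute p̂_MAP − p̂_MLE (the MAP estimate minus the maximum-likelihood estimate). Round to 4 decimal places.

Posterior is Beta(19, 24); MAP = (19−1)/(43−2) = 18/41 ≈ 0.43902.
MLE ignores the prior: p̂_MLE = k/n = 14/33 ≈ 0.42424.
Difference = 18/41 − 14/33 = 20/1353 ≈ 0.0148.

MAP − MLE = 0.0148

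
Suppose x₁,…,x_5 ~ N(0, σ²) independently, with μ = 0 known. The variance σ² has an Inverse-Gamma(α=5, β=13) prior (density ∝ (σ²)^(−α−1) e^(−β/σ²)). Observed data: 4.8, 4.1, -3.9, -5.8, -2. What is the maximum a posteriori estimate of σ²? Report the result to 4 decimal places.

Sum of squared deviations about the known mean: SS = (4.8−0)² + (4.1−0)² + (-3.9−0)² + (-5.8−0)² + (-2−0)² = 92.7.
The Normal likelihood contributes (σ²)^(−n/2) exp(−SS/(2σ²)), so the posterior is Inverse-Gamma(α + n/2, β + SS/2) = Inverse-Gamma(7.5, 59.35).
The mode of Inverse-Gamma(a, b) is b/(a+1) = 59.35/8.5 ≈ 6.9824.

σ̂²_MAP = 6.9824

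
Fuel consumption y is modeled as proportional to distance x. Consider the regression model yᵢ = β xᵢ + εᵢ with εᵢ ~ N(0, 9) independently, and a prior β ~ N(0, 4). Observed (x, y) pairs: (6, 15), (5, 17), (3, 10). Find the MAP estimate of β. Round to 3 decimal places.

log p(β | y) = −Σ(yᵢ − βxᵢ)²/(2·9) − β²/(2·4) + const.
Setting the derivative to zero: Σxᵢ(yᵢ − βxᵢ)/9 − β/4 = 0, so β = Σxᵢyᵢ / (Σxᵢ² + σ²/τ²).
Σxᵢyᵢ = 6·15 + 5·17 + 3·10 = 205; Σxᵢ² = 70; σ²/τ² = 2.25.
β̂_MAP = 205 / (70 + 2.25) = 205/72.25 ≈ 2.837.

β̂_MAP = 2.837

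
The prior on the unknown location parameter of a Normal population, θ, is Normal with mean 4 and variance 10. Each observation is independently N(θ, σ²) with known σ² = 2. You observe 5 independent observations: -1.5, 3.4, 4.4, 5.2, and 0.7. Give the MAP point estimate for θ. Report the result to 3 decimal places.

n = 5; x̄ = ((-1.5) + 3.4 + 4.4 + 5.2 + 0.7)/5 = 12.2/5 = 2.44.
For a Normal prior and Normal likelihood with known variance, the posterior is Normal; its mode equals its mean, the precision-weighted average.
Prior precision 1/σ₀² = 1/10 = 0.1; data precision n/σ² = 5/2 = 2.5.
θ̂ = (0.1·4 + 2.5·2.44) / (0.1 + 2.5) = 6.5/2.6 = 2.500.

θ̂_MAP = 2.500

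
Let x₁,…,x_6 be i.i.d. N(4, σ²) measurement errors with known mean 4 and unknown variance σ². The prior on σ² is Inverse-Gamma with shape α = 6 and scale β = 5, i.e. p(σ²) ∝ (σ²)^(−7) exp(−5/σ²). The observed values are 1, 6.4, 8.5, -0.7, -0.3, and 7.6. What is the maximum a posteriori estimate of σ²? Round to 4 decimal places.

σ̂²_MAP = 4.9275

Sum of squared deviations about the known mean: SS = (1−4)² + (6.4−4)² + (8.5−4)² + (-0.7−4)² + (-0.3−4)² + (7.6−4)² = 88.55.
The Normal likelihood contributes (σ²)^(−n/2) exp(−SS/(2σ²)), so the posterior is Inverse-Gamma(α + n/2, β + SS/2) = Inverse-Gamma(9, 49.275).
The mode of Inverse-Gamma(a, b) is b/(a+1) = 49.275/10 ≈ 4.9275.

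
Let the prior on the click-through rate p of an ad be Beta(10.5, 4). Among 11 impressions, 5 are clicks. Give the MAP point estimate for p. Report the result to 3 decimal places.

p̂_MAP = 0.617

Prior: Beta(10.5, 4).
Data: 5 successes in 11 trials. The binomial likelihood contributes p^5(1−p)^6, so the posterior is Beta(10.5+5, 4+6) = Beta(15.5, 10).
For Beta(a, b) with a, b > 1 the mode is (a−1)/(a+b−2) = 14.5/23.5 ≈ 0.617.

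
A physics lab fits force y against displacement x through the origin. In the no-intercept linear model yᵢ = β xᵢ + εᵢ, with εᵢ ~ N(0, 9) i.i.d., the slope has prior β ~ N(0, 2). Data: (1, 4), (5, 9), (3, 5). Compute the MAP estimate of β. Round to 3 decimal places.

log p(β | y) = −Σ(yᵢ − βxᵢ)²/(2·9) − β²/(2·2) + const.
Setting the derivative to zero: Σxᵢ(yᵢ − βxᵢ)/9 − β/2 = 0, so β = Σxᵢyᵢ / (Σxᵢ² + σ²/τ²).
Σxᵢyᵢ = 1·4 + 5·9 + 3·5 = 64; Σxᵢ² = 35; σ²/τ² = 4.5.
β̂_MAP = 64 / (35 + 4.5) = 64/39.5 ≈ 1.620.

β̂_MAP = 1.620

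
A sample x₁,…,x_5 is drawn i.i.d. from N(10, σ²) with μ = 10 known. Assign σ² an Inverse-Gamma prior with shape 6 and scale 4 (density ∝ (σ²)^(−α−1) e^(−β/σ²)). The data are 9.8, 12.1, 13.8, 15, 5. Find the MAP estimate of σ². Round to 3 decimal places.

σ̂²_MAP = 4.047

Sum of squared deviations about the known mean: SS = (9.8−10)² + (12.1−10)² + (13.8−10)² + (15−10)² + (5−10)² = 68.89.
The Normal likelihood contributes (σ²)^(−n/2) exp(−SS/(2σ²)), so the posterior is Inverse-Gamma(α + n/2, β + SS/2) = Inverse-Gamma(8.5, 38.445).
The mode of Inverse-Gamma(a, b) is b/(a+1) = 38.445/9.5 ≈ 4.047.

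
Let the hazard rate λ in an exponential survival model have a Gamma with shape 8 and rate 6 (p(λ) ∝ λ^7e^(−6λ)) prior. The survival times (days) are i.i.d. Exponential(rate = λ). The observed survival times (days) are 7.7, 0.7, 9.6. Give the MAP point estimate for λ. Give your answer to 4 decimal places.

λ̂_MAP = 0.4167

The Exponential(rate=λ) likelihood is ∝ λ^n e^(−λΣtᵢ). Here n = 3 and Σtᵢ = 7.7 + 0.7 + 9.6 = 18.
Posterior ∝ λ^7e^(−6λ) · λ^3e^(−18λ) = λ^10e^(−24λ), i.e. Gamma(11, 24).
Mode = (a−1)/b = 10/24 ≈ 0.4167.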